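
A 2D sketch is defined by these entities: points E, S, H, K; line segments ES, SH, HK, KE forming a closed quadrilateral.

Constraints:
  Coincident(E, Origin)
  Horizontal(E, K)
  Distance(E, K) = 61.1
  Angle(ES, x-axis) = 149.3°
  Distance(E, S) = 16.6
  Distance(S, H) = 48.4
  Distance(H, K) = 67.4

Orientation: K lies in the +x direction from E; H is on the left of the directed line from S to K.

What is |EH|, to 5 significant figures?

49.877

Checks: E.y = 0.00, K.y = 0.00 ✓; |SH| = 48.40 ✓; |HK| = 67.40 ✓.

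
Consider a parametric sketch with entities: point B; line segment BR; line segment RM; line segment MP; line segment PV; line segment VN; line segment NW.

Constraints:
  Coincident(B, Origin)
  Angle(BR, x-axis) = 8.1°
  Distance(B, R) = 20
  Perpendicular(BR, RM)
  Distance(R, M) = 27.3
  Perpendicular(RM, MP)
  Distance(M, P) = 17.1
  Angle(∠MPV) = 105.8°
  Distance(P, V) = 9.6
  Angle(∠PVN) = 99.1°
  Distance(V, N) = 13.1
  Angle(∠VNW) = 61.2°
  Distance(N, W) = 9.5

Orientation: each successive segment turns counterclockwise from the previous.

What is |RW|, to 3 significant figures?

23.6

B is at the origin; BR runs at 8.1° with length 20.0, so R = (19.8, 2.82). BR ⟂ RM, so RM runs at 98.1°; with |RM| = 27.3, M = (16.0, 29.8). RM is perpendicular to MP, so MP runs at -172°; with |MP| = 17.1, P = (-0.976, 27.4). ∠MPV = 105.8° gives PV at -97.7° from the x-axis; with |PV| = 9.6, V = (-2.26, 17.9). ∠PVN = 99.1° gives VN at -16.8° from the x-axis; with |VN| = 13.1, N = (10.3, 14.1). ∠VNW = 61.2° gives NW at 102° from the x-axis; with |NW| = 9.5, W = (8.30, 23.4). Then |RW| = |W − R| = 23.6.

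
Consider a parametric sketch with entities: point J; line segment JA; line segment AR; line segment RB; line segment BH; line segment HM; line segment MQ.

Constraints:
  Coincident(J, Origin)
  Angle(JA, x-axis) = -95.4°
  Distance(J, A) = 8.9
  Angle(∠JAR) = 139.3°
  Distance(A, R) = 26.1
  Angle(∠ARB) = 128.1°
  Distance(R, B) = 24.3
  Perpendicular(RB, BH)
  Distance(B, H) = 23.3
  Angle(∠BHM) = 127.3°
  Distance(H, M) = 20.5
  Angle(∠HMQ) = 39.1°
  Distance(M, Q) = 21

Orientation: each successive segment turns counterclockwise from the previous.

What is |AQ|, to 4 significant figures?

29.50

J is at the origin; JA runs at -95.4° with length 8.9, so A = (-0.8376, -8.861). ∠JAR = 139.3° gives AR at -54.70° from the x-axis; with |AR| = 26.1, R = (14.24, -30.16). ∠ARB = 128.1° gives RB at -2.800° from the x-axis; with |RB| = 24.3, B = (38.52, -31.35). The perpendicularity gives BH at right angles to RB, so BH runs at 87.20°; with |BH| = 23.3, H = (39.65, -8.077). ∠BHM = 127.3° gives HM at 139.9° from the x-axis; with |HM| = 20.5, M = (23.97, 5.128). ∠HMQ = 39.1° gives MQ at -79.20° from the x-axis; with |MQ| = 21.0, Q = (27.91, -15.50). Then |AQ| = |Q − A| = 29.50.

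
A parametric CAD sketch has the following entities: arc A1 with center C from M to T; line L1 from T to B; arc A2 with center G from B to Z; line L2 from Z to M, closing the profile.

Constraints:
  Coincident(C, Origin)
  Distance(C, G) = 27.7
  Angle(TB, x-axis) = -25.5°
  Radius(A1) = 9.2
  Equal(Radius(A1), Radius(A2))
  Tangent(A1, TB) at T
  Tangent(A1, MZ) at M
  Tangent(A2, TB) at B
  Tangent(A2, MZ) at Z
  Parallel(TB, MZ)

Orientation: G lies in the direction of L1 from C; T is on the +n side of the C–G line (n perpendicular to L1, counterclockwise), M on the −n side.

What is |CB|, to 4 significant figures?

29.19

The slot axis is L1's direction at -25.5°, so u = (cos -25.5°, sin -25.5°) = (0.9026, -0.4305) and n = (−sin -25.5°, cos -25.5°) = (0.4305, 0.9026). C is at the origin and G lies 27.7 along u from C, so G = 27.7·u = (25.00, -11.93). Tangency of A1 to both parallel lines with radius 9.2 puts T and M at C ± 9.2·n: T = (3.961, 8.304), M = (-3.961, -8.304). Equal radii place B and Z the same way about G: B = G + 9.2·n = (28.96, -3.621), Z = G − 9.2·n = (21.04, -20.23). Then |CB| = |B − C| = 29.19.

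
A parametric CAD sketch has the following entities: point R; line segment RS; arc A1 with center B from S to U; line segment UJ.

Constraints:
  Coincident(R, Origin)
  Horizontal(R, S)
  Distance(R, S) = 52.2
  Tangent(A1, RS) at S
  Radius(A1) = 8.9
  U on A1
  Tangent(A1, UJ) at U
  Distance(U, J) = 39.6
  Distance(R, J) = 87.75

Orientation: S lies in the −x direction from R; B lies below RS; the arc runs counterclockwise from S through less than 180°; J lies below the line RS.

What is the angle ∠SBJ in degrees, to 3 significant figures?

141°

Checks: |BU| = 8.900 ✓; ∠(BU, UJ) = 90.00° ✓; |UJ| = 39.60 ✓; |RJ| = 87.75 ✓.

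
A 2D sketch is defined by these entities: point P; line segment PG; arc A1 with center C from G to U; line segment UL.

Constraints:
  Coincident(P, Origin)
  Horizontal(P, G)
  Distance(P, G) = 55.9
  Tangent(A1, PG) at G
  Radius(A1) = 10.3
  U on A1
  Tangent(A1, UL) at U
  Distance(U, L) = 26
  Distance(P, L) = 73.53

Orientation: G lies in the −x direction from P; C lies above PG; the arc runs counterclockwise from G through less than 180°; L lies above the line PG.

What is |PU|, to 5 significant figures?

50.474

Checks: |CU| = 10.30 ✓; ∠(CU, UL) = 90.00° ✓; |UL| = 26.00 ✓; |PL| = 73.53 ✓.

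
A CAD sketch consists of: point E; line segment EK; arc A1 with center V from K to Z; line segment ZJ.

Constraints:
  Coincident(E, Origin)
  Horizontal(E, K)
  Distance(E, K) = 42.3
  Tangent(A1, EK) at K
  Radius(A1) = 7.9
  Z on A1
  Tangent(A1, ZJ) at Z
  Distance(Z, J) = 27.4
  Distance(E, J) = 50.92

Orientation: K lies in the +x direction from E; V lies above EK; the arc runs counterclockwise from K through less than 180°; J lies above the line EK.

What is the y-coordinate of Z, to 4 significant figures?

11.65

Checks: |VZ| = 7.900 ✓; ∠(VZ, ZJ) = 90.00° ✓; |ZJ| = 27.40 ✓; |EJ| = 50.92 ✓.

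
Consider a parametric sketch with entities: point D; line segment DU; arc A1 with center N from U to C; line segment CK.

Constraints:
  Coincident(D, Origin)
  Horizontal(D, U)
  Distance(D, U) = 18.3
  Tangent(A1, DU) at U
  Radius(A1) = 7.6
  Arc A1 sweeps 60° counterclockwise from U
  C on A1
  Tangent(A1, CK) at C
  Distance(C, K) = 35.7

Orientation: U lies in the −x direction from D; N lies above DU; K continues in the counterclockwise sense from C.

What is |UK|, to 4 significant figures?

42.45

On A1, U sits at bearing -90° from N; a 60° counterclockwise sweep puts C at bearing -30°, so C = N + 7.6·(cos -30°, sin -30°) = (-11.72, 3.800). Since A1 is tangent to CK there, NC ⟂ CK, so CK runs along (−sin -30°, cos -30°); with |CK| = 35.7, K = (6.132, 34.72). Then |UK| = |K − U| = 42.45.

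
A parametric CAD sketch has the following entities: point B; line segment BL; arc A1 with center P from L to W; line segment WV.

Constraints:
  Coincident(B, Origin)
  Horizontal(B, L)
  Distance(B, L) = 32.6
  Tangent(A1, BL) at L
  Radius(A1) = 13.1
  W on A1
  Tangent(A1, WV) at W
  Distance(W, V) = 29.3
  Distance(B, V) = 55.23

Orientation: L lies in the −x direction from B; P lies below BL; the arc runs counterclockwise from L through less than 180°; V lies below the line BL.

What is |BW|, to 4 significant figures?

48.21

B is at the origin; BL is horizontal with |BL| = 32.6 and L on the −x side, so L = (-32.60, 0.000). Since A1 is tangent to BL there, PL ⟂ BL, so P = L + (0, -13.1) = (-32.60, -13.10). Since PW ⟂ WV (tangency), |PV| = √(13.1² + 29.3²) = 32.10 regardless of where W sits on A1. So V lies on both circle(B, 55.23) and circle(P, 32.10); the below-BL intersection is V = (-31.76, -45.18). W is the foot of the tangent from V: W = (-44.42, -18.76).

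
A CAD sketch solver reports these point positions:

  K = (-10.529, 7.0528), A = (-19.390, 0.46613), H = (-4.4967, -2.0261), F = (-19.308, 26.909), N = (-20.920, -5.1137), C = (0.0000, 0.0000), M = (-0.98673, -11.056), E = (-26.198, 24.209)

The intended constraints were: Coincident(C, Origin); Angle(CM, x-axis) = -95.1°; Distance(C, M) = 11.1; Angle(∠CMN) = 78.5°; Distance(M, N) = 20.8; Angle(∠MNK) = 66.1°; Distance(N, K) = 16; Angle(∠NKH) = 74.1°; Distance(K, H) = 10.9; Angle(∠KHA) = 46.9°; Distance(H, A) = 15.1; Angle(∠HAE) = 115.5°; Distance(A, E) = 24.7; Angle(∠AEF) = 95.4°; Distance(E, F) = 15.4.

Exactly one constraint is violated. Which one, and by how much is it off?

Distance(E, F) = 15.4 — off by 8.00.

C = (0.00, 0.00) ✓; CM at -95.10° ✓; |CM| = 11.10 ✓; ∠CMN = 78.50° ✓; |MN| = 20.80 ✓; ∠MNK = 66.10° ✓; |NK| = 16.00 ✓; ∠NKH = 74.10° ✓; |KH| = 10.90 ✓; ∠KHA = 46.90° ✓; |HA| = 15.10 ✓; ∠HAE = 115.5° ✓; |AE| = 24.70 ✓; ∠AEF = 95.40° ✓; |EF| = 7.400 ✗.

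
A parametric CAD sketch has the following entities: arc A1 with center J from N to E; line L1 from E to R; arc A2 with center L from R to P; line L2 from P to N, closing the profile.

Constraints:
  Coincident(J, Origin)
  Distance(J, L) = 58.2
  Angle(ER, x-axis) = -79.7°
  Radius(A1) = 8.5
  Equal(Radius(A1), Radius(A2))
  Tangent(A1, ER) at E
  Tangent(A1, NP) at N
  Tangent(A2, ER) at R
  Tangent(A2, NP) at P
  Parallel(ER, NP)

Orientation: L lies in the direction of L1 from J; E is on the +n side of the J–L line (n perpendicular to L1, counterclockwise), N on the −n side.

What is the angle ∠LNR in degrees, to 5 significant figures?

7.9737°

Tangency of A1 to both parallel lines with radius 8.5 puts E and N at J ± 8.5·n: E = (8.3630, 1.5198), N = (-8.3630, -1.5198). Equal radii place R and P the same way about L: R = L + 8.5·n = (18.769, -55.742), P = L − 8.5·n = (2.0433, -58.782). Then cos ∠LNR = NL·NR / (|NL||NR|), giving 7.9737°.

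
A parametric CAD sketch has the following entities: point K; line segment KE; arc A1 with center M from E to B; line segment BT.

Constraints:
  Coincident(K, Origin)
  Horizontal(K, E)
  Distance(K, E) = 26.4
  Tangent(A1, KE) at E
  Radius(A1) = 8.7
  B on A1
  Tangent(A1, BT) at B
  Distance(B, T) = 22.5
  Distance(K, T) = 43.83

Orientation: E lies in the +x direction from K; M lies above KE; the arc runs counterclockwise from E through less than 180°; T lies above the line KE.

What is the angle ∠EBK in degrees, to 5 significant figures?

34.874°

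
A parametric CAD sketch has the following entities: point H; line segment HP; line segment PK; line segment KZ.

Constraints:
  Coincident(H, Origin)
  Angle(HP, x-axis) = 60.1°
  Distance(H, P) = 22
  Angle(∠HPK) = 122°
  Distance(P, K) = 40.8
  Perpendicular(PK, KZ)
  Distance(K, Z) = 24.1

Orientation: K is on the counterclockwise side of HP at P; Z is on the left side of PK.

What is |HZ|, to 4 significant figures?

52.74

H is at the origin; HP runs at 60.1° with length 22.0, so P = 22.0·(cos 60.1°, sin 60.1°) = (10.97, 19.07). ∠HPK = 122.0°, so PK runs at 60.1° + (180° − 122.0°) = 118.1° from the x-axis; with |PK| = 40.8, K = P + 40.8·(cos 118.1°, sin 118.1°) = (-8.251, 55.06). PK ⟂ KZ; with |KZ| = 24.1 on the left of PK, Z = K + 24.1·(-0.8821, -0.4710) = (-29.51, 43.71). Then |HZ| = |Z − H| = 52.74.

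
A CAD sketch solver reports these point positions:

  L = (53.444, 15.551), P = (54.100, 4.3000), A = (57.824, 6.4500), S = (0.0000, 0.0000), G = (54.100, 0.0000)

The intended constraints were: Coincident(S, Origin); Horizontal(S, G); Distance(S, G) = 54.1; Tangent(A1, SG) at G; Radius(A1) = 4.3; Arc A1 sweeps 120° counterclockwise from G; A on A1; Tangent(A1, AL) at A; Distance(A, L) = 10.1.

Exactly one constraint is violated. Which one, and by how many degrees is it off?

Tangent(A1, AL) at A — off by 4.30°.

S = (0.00, 0.00) ✓; S.y = 0.00, G.y = 0.00 ✓; |SG| = 54.10 ✓; ∠(PG, GS) = 90.00° ✓; |PG| = 4.300 ✓; bearing(P→A) − bearing(P→G) = 120.0° ✓; |PA| = 4.300 ✓; ∠(PA, AL) = 94.30° ✗; |AL| = 10.10 ✓.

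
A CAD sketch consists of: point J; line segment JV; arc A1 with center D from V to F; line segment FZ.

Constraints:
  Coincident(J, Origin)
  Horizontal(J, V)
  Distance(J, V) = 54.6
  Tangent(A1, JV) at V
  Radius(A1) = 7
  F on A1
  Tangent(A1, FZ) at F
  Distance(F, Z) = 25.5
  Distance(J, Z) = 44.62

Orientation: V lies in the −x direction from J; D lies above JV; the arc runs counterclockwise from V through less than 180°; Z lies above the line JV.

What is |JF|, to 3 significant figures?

48.6

Checks: |DF| = 7.000 ✓; ∠(DF, FZ) = 90.00° ✓; |FZ| = 25.50 ✓; |JZ| = 44.62 ✓.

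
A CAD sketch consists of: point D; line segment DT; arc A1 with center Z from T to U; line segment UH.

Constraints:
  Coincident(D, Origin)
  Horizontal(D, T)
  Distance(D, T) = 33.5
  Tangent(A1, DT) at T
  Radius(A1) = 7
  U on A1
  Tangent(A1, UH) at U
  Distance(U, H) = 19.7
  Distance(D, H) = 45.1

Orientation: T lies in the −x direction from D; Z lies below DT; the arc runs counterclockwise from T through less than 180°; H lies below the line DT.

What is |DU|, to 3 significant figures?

41.2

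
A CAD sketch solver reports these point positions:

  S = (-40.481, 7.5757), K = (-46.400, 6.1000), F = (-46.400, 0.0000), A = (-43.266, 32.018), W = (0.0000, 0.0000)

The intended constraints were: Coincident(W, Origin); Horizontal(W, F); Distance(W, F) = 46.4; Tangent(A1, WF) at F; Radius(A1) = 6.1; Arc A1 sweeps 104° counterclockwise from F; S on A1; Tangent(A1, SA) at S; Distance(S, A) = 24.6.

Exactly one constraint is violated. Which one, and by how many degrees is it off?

Tangent(A1, SA) at S — off by 7.50°.

W = (0.00, 0.00) ✓; W.y = 0.00, F.y = 0.00 ✓; |WF| = 46.40 ✓; ∠(KF, FW) = 90.00° ✓; |KF| = 6.100 ✓; bearing(K→S) − bearing(K→F) = 104.0° ✓; |KS| = 6.100 ✓; ∠(KS, SA) = 97.50° ✗; |SA| = 24.60 ✓.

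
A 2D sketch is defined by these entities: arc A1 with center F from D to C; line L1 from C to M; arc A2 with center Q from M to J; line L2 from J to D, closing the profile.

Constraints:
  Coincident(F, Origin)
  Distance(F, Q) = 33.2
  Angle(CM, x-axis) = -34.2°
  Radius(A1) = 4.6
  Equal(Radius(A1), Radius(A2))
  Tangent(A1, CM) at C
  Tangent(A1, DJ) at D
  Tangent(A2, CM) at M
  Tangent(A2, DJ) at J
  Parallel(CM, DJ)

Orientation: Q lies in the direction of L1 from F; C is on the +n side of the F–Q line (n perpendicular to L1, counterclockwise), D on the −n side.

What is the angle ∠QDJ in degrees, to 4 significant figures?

7.888°

The slot axis is L1's direction at -34.2°, so u = (cos -34.2°, sin -34.2°) = (0.8271, -0.5621) and n = (−sin -34.2°, cos -34.2°) = (0.5621, 0.8271). F is at the origin and Q lies 33.2 along u from F, so Q = 33.2·u = (27.46, -18.66). Tangency of A1 to both parallel lines with radius 4.6 puts C and D at F ± 4.6·n: C = (2.586, 3.805), D = (-2.586, -3.805). Equal radii place M and J the same way about Q: M = Q + 4.6·n = (30.04, -14.86), J = Q − 4.6·n = (24.87, -22.47). Then cos ∠QDJ = DQ·DJ / (|DQ||DJ|), giving 7.888°.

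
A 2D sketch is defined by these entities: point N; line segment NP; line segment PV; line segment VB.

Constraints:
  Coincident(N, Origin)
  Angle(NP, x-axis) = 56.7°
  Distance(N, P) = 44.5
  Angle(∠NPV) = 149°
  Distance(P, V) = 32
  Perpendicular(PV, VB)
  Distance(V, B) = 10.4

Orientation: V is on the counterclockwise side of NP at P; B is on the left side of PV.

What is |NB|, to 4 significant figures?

71.25

N is at the origin; NP runs at 56.7° with length 44.5, so P = 44.5·(cos 56.7°, sin 56.7°) = (24.43, 37.19). ∠NPV = 149.0°, so PV runs at 56.7° + (180° − 149.0°) = 87.70° from the x-axis; with |PV| = 32.0, V = P + 32.0·(cos 87.70°, sin 87.70°) = (25.72, 69.17). PV is perpendicular to VB; with |VB| = 10.4 on the left of PV, B = V + 10.4·(-0.9992, 0.04013) = (15.32, 69.59). Then |NB| = |B − N| = 71.25.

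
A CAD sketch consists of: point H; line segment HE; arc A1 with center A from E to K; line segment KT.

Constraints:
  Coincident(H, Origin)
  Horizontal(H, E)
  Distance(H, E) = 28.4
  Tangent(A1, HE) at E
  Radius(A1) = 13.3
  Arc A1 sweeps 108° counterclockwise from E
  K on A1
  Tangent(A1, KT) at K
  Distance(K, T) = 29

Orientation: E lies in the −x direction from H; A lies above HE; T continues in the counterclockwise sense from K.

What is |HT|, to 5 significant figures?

51.331

H is at the origin; H and E share the same y with |HE| = 28.4 and E on the −x side, so E = (-28.400, 0.0000). Tangency of A1 to HE means the radius AE is perpendicular to HE, so A = E + (0, 13.3) = (-28.400, 13.300). On A1, E sits at bearing -90° from A; a 108° counterclockwise sweep puts K at bearing 18°, so K = A + 13.3·(cos 18°, sin 18°) = (-15.751, 17.410). A1 meets KT tangentially, so AK is at right angles to KT, so KT runs along (−sin 18°, cos 18°); with |KT| = 29.0, T = (-24.712, 44.991). Then |HT| = |T − H| = 51.331.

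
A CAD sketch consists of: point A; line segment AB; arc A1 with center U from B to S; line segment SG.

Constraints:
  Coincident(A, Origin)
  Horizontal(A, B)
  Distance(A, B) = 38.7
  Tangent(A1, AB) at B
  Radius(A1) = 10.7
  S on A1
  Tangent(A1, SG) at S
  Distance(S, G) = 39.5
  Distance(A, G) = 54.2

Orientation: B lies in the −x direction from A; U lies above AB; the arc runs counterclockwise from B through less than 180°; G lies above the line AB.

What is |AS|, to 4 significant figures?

29.63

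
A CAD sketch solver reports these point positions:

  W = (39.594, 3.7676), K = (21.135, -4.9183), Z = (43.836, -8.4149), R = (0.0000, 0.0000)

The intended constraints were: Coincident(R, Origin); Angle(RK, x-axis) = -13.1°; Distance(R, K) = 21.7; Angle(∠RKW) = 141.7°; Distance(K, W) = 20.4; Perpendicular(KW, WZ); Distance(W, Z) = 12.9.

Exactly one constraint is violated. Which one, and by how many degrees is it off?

Perpendicular(KW, WZ) — off by 6.00°.

R = (0.00, 0.00) ✓; RK at -13.10° ✓; |RK| = 21.70 ✓; ∠RKW = 141.7° ✓; |KW| = 20.40 ✓; ∠(KW, WZ) = 96.00° ✗; |WZ| = 12.90 ✓.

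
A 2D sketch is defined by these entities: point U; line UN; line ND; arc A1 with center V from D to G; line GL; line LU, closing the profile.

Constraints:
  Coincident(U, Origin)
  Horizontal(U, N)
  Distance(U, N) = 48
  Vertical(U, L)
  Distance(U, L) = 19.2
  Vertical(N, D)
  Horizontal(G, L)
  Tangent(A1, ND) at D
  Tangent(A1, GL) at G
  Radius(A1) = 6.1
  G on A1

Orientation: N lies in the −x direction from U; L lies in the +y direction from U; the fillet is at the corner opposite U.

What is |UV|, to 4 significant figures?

43.90

U is at the origin; U and N share the same y with |UN| = 48.0 and N on the −x side, so N = (-48.00, 0.000). U and L share the same x with |UL| = 19.2 and L on the +y side, so L = (0.000, 19.20). The virtual corner opposite U is at (-48.00, 19.20). A1 meets ND tangentially, so VD is at right angles to ND and the tangent condition forces VG to be normal to GL, with radius 6.1, so the center V sits 6.1 in from both sides at V = (-41.90, 13.10). Then |UV| = |V − U| = 43.90.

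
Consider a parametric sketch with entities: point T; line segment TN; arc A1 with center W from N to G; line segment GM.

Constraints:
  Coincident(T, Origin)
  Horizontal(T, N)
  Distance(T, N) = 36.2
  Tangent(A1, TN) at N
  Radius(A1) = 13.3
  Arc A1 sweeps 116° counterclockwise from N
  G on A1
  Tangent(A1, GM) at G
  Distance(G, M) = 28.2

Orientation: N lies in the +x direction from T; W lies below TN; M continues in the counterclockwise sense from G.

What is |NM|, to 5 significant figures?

44.478

T is at the origin; T and N share the same y with |TN| = 36.2 and N on the +x side, so N = (36.200, 0.0000). Since A1 is tangent to TN there, WN ⟂ TN, so W = N + (0, -13.3) = (36.200, -13.300). On A1, N sits at bearing 90° from W; a 116° counterclockwise sweep puts G at bearing 206°, so G = W + 13.3·(cos 206°, sin 206°) = (24.246, -19.130). Tangency of A1 to GM means the radius WG is perpendicular to GM, so GM runs along (−sin 206°, cos 206°); with |GM| = 28.2, M = (36.608, -44.476). Then |NM| = |M − N| = 44.478.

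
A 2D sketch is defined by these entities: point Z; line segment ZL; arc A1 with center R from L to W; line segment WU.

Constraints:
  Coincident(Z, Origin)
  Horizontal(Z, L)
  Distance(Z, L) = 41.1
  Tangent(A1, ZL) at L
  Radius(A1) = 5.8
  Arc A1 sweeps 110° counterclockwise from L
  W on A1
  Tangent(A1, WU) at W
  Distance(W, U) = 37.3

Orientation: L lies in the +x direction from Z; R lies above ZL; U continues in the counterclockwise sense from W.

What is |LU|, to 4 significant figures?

43.45

Z is at the origin; Z and L share the same y with |ZL| = 41.1 and L on the +x side, so L = (41.10, 0.000). Tangency of A1 to ZL means the radius RL is perpendicular to ZL, so R = L + (0, 5.8) = (41.10, 5.800). On A1, L sits at bearing -90° from R; a 110° counterclockwise sweep puts W at bearing 20°, so W = R + 5.8·(cos 20°, sin 20°) = (46.55, 7.784). Since A1 is tangent to WU there, RW ⟂ WU, so WU runs along (−sin 20°, cos 20°); with |WU| = 37.3, U = (33.79, 42.83). Then |LU| = |U − L| = 43.45.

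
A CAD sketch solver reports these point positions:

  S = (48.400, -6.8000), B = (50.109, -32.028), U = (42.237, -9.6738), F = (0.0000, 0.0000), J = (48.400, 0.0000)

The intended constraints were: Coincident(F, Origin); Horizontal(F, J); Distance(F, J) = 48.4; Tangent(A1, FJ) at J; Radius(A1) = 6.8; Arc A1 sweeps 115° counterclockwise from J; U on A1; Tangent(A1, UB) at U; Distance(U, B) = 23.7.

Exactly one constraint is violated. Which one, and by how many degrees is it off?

Tangent(A1, UB) at U — off by 5.60°.

F = (0.00, 0.00) ✓; F.y = 0.00, J.y = 0.00 ✓; |FJ| = 48.40 ✓; ∠(SJ, JF) = 90.00° ✓; |SJ| = 6.800 ✓; bearing(S→U) − bearing(S→J) = 115.0° ✓; |SU| = 6.800 ✓; ∠(SU, UB) = 95.60° ✗; |UB| = 23.70 ✓.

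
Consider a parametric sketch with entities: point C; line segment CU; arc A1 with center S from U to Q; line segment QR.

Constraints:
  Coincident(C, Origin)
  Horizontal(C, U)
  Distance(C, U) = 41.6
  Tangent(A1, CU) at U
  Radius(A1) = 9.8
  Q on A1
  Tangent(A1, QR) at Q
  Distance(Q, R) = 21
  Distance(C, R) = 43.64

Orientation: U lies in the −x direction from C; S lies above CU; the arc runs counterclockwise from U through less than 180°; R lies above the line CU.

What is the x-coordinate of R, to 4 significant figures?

-31.20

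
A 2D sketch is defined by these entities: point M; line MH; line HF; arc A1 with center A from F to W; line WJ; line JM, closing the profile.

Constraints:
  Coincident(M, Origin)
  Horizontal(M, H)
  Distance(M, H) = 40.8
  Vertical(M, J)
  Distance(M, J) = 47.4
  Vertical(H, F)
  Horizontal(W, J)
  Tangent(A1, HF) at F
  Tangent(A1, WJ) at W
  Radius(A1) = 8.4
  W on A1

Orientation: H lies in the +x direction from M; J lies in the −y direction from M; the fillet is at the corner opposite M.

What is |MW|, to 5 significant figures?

57.415

The virtual corner opposite M is at (40.800, -47.400). The tangent condition forces AF to be normal to HF and tangency of A1 to WJ means the radius AW is perpendicular to WJ, with radius 8.4, so the center A sits 8.4 in from both sides at A = (32.400, -39.000). That places the tangent points at F = (40.800, -39.000) on HF and W = (32.400, -47.400) on WJ. Then |MW| = |W − M| = 57.415.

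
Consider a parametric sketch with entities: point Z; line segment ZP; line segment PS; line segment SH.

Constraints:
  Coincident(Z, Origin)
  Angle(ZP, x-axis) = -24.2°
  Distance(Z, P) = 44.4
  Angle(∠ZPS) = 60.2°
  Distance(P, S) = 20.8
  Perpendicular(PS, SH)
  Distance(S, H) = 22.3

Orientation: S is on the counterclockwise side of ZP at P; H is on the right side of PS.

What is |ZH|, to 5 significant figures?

60.842

∠ZPS = 60.2°, so PS runs at -24.2° + (180° − 60.2°) = 95.600° from the x-axis; with |PS| = 20.8, S = P + 20.8·(cos 95.600°, sin 95.600°) = (38.468, 2.5001). The perpendicularity gives SH at right angles to PS; with |SH| = 22.3 on the right of PS, H = S + 22.3·(0.99523, 0.097583) = (60.662, 4.6762). Then |ZH| = |H − Z| = 60.842.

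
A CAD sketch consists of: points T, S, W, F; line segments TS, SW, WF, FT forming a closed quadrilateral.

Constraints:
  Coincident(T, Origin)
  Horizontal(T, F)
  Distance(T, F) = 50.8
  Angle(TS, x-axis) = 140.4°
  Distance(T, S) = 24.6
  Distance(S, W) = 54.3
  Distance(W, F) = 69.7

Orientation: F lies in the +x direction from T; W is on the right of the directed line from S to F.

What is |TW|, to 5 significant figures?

38.329

Checks: |SW| = 54.30 ✓; |WF| = 69.70 ✓.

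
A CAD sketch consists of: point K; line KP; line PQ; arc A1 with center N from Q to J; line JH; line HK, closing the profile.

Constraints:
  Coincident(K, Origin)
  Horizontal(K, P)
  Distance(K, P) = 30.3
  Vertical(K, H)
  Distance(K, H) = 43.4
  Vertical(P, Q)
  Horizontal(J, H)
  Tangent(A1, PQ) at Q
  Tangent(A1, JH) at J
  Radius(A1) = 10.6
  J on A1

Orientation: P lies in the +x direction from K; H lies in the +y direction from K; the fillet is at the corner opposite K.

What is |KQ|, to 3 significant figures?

44.7

K is at the origin; K and P share the same y with |KP| = 30.3 and P on the +x side, so P = (30.3, 0.00). K and H share the same x with |KH| = 43.4 and H on the +y side, so H = (0.00, 43.4). The virtual corner opposite K is at (30.3, 43.4). Since A1 is tangent to PQ there, NQ ⟂ PQ and tangency of A1 to JH means the radius NJ is perpendicular to JH, with radius 10.6, so the center N sits 10.6 in from both sides at N = (19.7, 32.8). That places the tangent points at Q = (30.3, 32.8) on PQ and J = (19.7, 43.4) on JH. Then |KQ| = |Q − K| = 44.7.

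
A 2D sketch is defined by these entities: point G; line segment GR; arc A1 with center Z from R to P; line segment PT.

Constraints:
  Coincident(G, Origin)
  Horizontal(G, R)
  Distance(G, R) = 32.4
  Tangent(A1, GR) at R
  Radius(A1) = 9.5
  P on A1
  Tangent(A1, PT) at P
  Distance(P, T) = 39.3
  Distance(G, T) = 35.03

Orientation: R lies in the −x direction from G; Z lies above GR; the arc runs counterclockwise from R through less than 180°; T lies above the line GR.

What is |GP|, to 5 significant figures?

25.122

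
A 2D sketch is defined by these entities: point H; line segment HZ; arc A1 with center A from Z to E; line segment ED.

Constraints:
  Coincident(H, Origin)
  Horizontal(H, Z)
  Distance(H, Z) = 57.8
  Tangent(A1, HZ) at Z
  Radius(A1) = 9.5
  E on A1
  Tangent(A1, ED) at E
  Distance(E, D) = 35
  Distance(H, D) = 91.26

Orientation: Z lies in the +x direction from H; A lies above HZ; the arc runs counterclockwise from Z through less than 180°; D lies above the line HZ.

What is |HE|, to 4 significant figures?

65.91

Checks: |HZ| = 57.80 ✓; |AE| = 9.500 ✓; ∠(AE, ED) = 90.00° ✓; |ED| = 35.00 ✓; |HD| = 91.26 ✓.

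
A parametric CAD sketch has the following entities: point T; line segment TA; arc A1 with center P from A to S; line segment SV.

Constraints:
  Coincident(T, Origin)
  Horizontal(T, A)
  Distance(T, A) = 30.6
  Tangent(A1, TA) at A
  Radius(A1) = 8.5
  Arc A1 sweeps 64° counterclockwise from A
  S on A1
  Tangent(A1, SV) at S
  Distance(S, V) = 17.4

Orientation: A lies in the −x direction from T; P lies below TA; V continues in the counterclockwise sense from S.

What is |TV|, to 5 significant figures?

50.205

T is at the origin; TA is horizontal with |TA| = 30.6 and A on the −x side, so A = (-30.600, 0.0000). The tangent condition forces PA to be normal to TA, so P = A + (0, -8.5) = (-30.600, -8.5000). On A1, A sits at bearing 90° from P; a 64° counterclockwise sweep puts S at bearing 154°, so S = P + 8.5·(cos 154°, sin 154°) = (-38.240, -4.7738). Since A1 is tangent to SV there, PS ⟂ SV, so SV runs along (−sin 154°, cos 154°); with |SV| = 17.4, V = (-45.867, -20.413). Then |TV| = |V − T| = 50.205.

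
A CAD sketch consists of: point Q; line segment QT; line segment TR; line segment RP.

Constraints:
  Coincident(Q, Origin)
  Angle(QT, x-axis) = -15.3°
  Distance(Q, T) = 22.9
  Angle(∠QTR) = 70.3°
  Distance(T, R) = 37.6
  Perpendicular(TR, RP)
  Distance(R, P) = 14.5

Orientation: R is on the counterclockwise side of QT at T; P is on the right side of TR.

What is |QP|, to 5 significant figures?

46.831

∠QTR = 70.3°, so TR runs at -15.3° + (180° − 70.3°) = 94.400° from the x-axis; with |TR| = 37.6, R = T + 37.6·(cos 94.400°, sin 94.400°) = (19.204, 31.446). TR ⟂ RP; with |RP| = 14.5 on the right of TR, P = R + 14.5·(0.99705, 0.076719) = (33.661, 32.559). Then |QP| = |P − Q| = 46.831.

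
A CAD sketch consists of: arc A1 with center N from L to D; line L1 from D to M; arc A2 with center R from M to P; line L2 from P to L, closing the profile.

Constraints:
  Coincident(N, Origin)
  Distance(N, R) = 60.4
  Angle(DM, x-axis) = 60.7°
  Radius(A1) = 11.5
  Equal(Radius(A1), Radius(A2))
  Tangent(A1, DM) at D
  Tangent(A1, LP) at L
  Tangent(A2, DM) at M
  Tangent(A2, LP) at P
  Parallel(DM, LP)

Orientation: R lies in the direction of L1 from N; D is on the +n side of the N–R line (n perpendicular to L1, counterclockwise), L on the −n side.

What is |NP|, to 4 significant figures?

61.49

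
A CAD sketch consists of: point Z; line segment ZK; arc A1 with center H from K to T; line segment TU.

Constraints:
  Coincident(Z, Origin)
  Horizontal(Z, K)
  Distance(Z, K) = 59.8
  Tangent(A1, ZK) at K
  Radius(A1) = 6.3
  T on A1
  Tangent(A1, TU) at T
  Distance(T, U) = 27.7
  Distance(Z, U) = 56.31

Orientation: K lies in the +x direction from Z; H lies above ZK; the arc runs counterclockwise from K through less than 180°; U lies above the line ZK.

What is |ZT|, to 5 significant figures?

65.431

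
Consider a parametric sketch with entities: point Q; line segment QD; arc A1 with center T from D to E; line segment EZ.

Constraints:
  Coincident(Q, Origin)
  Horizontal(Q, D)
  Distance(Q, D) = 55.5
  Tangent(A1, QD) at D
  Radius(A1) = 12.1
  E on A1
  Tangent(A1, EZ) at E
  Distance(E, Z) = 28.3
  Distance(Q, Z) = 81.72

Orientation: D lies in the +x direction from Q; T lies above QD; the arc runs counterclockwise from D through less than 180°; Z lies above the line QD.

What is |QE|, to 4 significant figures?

68.13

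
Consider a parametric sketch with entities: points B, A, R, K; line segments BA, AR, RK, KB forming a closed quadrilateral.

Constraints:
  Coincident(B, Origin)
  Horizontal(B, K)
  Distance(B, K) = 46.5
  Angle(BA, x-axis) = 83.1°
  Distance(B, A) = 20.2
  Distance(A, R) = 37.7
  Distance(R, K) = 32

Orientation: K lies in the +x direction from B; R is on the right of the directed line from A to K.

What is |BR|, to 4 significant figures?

22.92

B is at the origin; BK is horizontal with |BK| = 46.5 and K in +x, so K = (46.5, 0). BA runs at 83.1° with |BA| = 20.2, so A = (2.427, 20.05). R is determined by |AR| = 37.7 and |RK| = 32.0 together: it lies at the intersection of circle(A, 37.7) and circle(K, 32.0). With |AK| = 48.42, the foot of the radical line on AK is 28.31 from A and the perpendicular offset is √(37.7² − 28.31²) = 24.89. Taking the right-of-AK solution: R = (17.89, -14.33).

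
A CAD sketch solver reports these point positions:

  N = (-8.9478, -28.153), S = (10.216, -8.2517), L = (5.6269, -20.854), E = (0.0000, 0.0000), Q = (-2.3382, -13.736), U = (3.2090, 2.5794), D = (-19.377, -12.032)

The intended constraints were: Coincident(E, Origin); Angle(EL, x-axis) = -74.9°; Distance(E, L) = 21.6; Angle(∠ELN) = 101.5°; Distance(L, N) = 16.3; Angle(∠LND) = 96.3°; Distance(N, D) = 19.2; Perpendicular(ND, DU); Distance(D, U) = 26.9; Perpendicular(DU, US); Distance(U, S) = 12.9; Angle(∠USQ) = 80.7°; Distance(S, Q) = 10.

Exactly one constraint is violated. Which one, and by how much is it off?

Distance(S, Q) = 10 — off by 3.70.

E = (0.00, 0.00) ✓; EL at -74.90° ✓; |EL| = 21.60 ✓; ∠ELN = 101.5° ✓; |LN| = 16.30 ✓; ∠LND = 96.30° ✓; |ND| = 19.20 ✓; ∠(ND, DU) = 90.00° ✓; |DU| = 26.90 ✓; ∠(DU, US) = 90.00° ✓; |US| = 12.90 ✓; ∠USQ = 80.70° ✓; |SQ| = 13.70 ✗.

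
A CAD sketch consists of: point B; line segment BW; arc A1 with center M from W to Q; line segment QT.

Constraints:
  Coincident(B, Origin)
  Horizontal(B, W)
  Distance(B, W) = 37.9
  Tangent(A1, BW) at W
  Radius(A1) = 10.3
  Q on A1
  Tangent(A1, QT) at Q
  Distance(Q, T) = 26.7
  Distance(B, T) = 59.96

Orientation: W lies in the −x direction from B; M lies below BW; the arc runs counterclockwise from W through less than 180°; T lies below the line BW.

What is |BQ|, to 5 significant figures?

49.390

B is at the origin; B and W share the same y with |BW| = 37.9 and W on the −x side, so W = (-37.900, 0.0000). A1 meets BW tangentially, so MW is at right angles to BW, so M = W + (0, -10.3) = (-37.900, -10.300). Since MQ ⟂ QT (tangency), |MT| = √(10.3² + 26.7²) = 28.618 regardless of where Q sits on A1. So T lies on both circle(B, 59.96) and circle(M, 28.618); the below-BW intersection is T = (-46.783, -37.504). Q is the foot of the tangent from T: Q = (-48.186, -10.841).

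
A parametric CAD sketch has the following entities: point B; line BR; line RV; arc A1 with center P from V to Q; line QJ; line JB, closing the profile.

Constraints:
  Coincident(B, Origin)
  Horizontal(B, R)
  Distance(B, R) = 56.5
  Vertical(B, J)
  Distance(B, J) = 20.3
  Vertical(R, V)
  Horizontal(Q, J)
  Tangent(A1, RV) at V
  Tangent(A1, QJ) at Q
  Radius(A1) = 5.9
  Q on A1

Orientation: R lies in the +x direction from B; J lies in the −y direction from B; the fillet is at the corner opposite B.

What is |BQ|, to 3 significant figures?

54.5

The virtual corner opposite B is at (56.5, -20.3). The tangent condition forces PV to be normal to RV and A1 meets QJ tangentially, so PQ is at right angles to QJ, with radius 5.9, so the center P sits 5.9 in from both sides at P = (50.6, -14.4). That places the tangent points at V = (56.5, -14.4) on RV and Q = (50.6, -20.3) on QJ. Then |BQ| = |Q − B| = 54.5.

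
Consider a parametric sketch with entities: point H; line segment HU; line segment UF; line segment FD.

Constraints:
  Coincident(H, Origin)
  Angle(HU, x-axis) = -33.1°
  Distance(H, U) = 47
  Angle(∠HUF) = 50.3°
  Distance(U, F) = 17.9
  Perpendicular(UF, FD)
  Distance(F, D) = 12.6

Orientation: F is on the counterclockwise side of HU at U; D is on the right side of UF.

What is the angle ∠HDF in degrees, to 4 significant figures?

13.96°

∠HUF = 50.3°, so UF runs at -33.1° + (180° − 50.3°) = 96.60° from the x-axis; with |UF| = 17.9, F = U + 17.9·(cos 96.60°, sin 96.60°) = (37.32, -7.885). UF ⟂ FD; with |FD| = 12.6 on the right of UF, D = F + 12.6·(0.9934, 0.1149) = (49.83, -6.437). Then cos ∠HDF = DH·DF / (|DH||DF|), giving 13.96°.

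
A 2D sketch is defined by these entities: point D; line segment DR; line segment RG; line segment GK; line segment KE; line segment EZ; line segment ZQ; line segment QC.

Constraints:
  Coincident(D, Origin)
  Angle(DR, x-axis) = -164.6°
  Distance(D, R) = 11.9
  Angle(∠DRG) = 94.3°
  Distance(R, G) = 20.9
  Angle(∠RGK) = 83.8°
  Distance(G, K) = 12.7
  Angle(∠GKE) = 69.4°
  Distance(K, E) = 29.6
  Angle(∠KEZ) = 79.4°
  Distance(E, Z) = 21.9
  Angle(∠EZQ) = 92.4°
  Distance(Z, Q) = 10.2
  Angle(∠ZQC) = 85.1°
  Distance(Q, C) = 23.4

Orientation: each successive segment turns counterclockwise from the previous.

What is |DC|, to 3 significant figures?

6.22

∠EZQ = 92.4° gives ZQ at -43.9° from the x-axis; with |ZQ| = 10.2, Q = (-20.7, -20.0). ∠ZQC = 85.1° gives QC at 51.0° from the x-axis; with |QC| = 23.4, C = (-5.94, -1.83). Then |DC| = |C − D| = 6.22.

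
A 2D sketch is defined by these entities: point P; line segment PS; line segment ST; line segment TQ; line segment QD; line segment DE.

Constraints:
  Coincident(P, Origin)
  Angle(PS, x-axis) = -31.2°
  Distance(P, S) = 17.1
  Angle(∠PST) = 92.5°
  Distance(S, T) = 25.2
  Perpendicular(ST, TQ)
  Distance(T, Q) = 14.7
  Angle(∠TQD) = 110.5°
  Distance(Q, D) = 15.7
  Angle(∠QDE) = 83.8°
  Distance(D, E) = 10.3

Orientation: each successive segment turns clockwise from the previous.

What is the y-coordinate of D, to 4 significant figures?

-8.364

P is at the origin; PS runs at -31.2° with length 17.1, so S = (14.63, -8.858). ∠PST = 92.5° gives ST at -118.7° from the x-axis; with |ST| = 25.2, T = (2.525, -30.96). ST is perpendicular to TQ, so TQ runs at 151.3°; with |TQ| = 14.7, Q = (-10.37, -23.90). ∠TQD = 110.5° gives QD at 81.80° from the x-axis; with |QD| = 15.7, D = (-8.130, -8.364). So D.y = -8.364.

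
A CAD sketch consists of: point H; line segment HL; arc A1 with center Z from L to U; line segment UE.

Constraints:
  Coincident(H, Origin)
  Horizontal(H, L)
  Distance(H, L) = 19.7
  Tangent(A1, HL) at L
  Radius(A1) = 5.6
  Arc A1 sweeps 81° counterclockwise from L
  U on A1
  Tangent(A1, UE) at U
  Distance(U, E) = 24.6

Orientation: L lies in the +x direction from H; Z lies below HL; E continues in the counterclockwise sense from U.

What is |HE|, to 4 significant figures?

30.80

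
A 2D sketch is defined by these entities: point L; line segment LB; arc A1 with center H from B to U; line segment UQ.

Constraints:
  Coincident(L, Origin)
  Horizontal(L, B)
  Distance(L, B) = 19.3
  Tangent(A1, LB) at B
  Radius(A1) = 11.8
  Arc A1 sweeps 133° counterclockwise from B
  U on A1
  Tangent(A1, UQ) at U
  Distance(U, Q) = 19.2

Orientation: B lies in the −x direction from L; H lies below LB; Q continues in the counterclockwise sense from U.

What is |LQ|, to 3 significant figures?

37.0

L is at the origin; L and B share the same y with |LB| = 19.3 and B on the −x side, so B = (-19.3, 0.00). Tangency of A1 to LB means the radius HB is perpendicular to LB, so H = B + (0, -11.8) = (-19.3, -11.8). On A1, B sits at bearing 90° from H; a 133° counterclockwise sweep puts U at bearing 223°, so U = H + 11.8·(cos 223°, sin 223°) = (-27.9, -19.8). A1 meets UQ tangentially, so HU is at right angles to UQ, so UQ runs along (−sin 223°, cos 223°); with |UQ| = 19.2, Q = (-14.8, -33.9). Then |LQ| = |Q − L| = 37.0.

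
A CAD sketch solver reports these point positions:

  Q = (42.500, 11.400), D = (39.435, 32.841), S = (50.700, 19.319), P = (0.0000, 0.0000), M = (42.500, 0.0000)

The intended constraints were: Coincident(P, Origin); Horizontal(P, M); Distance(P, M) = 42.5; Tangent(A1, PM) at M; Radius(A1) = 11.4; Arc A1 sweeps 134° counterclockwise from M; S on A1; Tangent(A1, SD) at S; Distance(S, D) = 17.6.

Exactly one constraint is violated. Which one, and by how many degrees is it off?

Tangent(A1, SD) at S — off by 4.20°.

P = (0.00, 0.00) ✓; P.y = 0.00, M.y = 0.00 ✓; |PM| = 42.50 ✓; ∠(QM, MP) = 90.00° ✓; |QM| = 11.40 ✓; bearing(Q→S) − bearing(Q→M) = 134.0° ✓; |QS| = 11.40 ✓; ∠(QS, SD) = 94.20° ✗; |SD| = 17.60 ✓.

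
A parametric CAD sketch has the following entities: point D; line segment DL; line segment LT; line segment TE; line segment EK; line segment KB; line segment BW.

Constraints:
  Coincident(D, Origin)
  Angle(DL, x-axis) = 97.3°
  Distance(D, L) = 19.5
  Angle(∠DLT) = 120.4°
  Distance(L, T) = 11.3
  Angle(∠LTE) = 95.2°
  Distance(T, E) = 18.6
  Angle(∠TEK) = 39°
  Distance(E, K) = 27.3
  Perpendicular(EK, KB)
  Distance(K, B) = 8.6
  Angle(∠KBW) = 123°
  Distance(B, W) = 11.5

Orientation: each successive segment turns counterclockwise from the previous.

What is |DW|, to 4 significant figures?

30.06

D is at the origin; DL runs at 97.3° with length 19.5, so L = (-2.478, 19.34). ∠DLT = 120.4° gives LT at 156.9° from the x-axis; with |LT| = 11.3, T = (-12.87, 23.78). ∠LTE = 95.2° gives TE at -118.3° from the x-axis; with |TE| = 18.6, E = (-21.69, 7.398). ∠TEK = 39.0° gives EK at 22.70° from the x-axis; with |EK| = 27.3, K = (3.496, 17.93). The perpendicularity gives KB at right angles to EK, so KB runs at 112.7°; with |KB| = 8.6, B = (0.1767, 25.87). ∠KBW = 123.0° gives BW at 169.7° from the x-axis; with |BW| = 11.5, W = (-11.14, 27.92). Then |DW| = |W − D| = 30.06.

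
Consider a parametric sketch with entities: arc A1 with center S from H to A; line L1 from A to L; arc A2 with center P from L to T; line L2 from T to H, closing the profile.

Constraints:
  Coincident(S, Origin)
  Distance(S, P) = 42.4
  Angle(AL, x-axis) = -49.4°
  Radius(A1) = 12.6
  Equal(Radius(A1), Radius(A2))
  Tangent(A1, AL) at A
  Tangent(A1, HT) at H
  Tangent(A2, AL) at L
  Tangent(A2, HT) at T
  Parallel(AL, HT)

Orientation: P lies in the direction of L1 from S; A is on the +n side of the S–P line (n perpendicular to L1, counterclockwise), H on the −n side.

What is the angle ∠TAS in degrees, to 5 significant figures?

59.275°

The slot axis is L1's direction at -49.4°, so u = (cos -49.4°, sin -49.4°) = (0.65077, -0.75927) and n = (−sin -49.4°, cos -49.4°) = (0.75927, 0.65077). S is at the origin and P lies 42.4 along u from S, so P = 42.4·u = (27.593, -32.193). Tangency of A1 to both parallel lines with radius 12.6 puts A and H at S ± 12.6·n: A = (9.5668, 8.1998), H = (-9.5668, -8.1998). Equal radii place L and T the same way about P: L = P + 12.6·n = (37.160, -23.993), T = P − 12.6·n = (18.026, -40.393). Then cos ∠TAS = AT·AS / (|AT||AS|), giving 59.275°.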